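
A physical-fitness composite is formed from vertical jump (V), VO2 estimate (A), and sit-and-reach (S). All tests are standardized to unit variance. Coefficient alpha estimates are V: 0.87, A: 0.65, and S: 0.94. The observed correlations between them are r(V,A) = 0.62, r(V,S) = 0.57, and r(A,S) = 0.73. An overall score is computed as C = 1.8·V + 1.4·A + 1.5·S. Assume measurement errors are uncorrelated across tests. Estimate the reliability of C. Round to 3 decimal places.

0.926

Var(C) = 1.8² + 1.4² + 1.5² + 2·[2.52·0.62 + 2.7·0.57 + 2.1·0.73] = 7.45 + 9.2688 = 16.7188.
With uncorrelated errors the cross-covariances are all true-score covariance, so they carry over unchanged; only the diagonal terms shrink to ρᵢσᵢ².
True-score variance = [1.8²·0.87 + 1.4²·0.65 + 1.5²·0.94] + 9.2688 = 6.2078 + 9.2688 = 15.4766.
Reliability = 15.4766 / 16.7188 = 0.926.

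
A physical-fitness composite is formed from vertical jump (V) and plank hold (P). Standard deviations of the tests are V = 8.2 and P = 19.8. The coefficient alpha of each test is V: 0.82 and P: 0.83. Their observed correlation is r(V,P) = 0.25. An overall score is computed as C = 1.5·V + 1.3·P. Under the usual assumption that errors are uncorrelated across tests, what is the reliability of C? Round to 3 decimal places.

Var(C) = 1.5²·8.2² + 1.3²·19.8² + 2·[1.95·8.2·19.8·0.25] = 813.838 + 158.301 = 972.139.
Because errors are independent across components, Cov(Tᵢ,Tⱼ) = Cov(Xᵢ,Xⱼ); the off-diagonal part of the true-score variance is the same as above.
True-score variance = [1.5²·8.2²·0.82 + 1.3²·19.8²·0.83] + 158.301 = 673.972 + 158.301 = 832.273.
Reliability = 832.273 / 972.139 = 0.856.

0.856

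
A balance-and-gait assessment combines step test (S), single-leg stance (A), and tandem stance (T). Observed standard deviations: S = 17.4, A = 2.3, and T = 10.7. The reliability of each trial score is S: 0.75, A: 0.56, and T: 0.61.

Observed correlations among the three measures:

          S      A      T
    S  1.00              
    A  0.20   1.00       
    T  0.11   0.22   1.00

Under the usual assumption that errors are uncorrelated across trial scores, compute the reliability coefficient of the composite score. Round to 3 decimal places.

Var(S+A+T) = 17.4² + 2.3² + 10.7² + 2·[17.4·2.3·0.20 + 17.4·10.7·0.11 + 2.3·10.7·0.22] = 422.54 + 67.796 = 490.336.
With uncorrelated errors the cross-covariances are all true-score covariance, so they carry over unchanged; only the diagonal terms shrink to ρᵢσᵢ².
True-score variance = [17.4²·0.75 + 2.3²·0.56 + 10.7²·0.61] + 67.796 = 299.871 + 67.796 = 367.667.
Reliability = 367.667 / 490.336 = 0.750.

0.750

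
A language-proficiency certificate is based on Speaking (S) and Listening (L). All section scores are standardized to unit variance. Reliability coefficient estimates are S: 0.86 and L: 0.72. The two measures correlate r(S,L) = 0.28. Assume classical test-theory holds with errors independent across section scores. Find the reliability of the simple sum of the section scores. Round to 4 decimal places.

Var(S+L) = 2 + 2·[0.28] = 2 + 0.56 = 2.56.
Under uncorrelated errors the observed covariances equal the true-score covariances, so only the own-variance terms attenuate.
True-score variance = [0.86 + 0.72] + 0.56 = 1.58 + 0.56 = 2.14.
Reliability = 2.14 / 2.56 = 0.8359.

0.8359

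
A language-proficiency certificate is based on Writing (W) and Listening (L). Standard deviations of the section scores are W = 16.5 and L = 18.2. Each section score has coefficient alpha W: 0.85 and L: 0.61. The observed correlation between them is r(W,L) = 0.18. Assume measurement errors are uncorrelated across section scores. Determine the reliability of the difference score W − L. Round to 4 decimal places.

0.6568

Var(W−L) = 16.5² + 18.2² − 2·16.5·18.2·0.18 = 603.49 − 108.108 = 495.382.
With uncorrelated errors the cross-covariances are all true-score covariance, so they carry over unchanged; only the diagonal terms shrink to ρᵢσᵢ².
True-score variance = [16.5²·0.85 + 18.2²·0.61] − 108.108 = 433.469 − 108.108 = 325.361.
Reliability = 325.361 / 495.382 = 0.6568.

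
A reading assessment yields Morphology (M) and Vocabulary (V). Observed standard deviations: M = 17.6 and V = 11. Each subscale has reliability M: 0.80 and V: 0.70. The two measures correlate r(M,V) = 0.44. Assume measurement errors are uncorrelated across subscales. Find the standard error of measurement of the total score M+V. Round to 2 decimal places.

Var(total) = 430.76 + 170.368 = 601.128.
True-score variance = 332.508 + 170.368 = 502.876, so reliability = 0.8366.
Error variance = 601.128 − 502.876 = 98.252; SEM = √98.252 = 9.91.

9.91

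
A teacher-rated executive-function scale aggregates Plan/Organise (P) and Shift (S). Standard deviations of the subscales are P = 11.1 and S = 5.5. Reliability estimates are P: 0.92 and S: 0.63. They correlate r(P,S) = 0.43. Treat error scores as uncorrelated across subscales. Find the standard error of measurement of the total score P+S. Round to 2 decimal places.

Var(total) = 153.46 + 52.503 = 205.963.
True-score variance = 132.411 + 52.503 = 184.914, so reliability = 0.8978.
Error variance = 205.963 − 184.914 = 21.0493; SEM = √21.0493 = 4.59.

4.59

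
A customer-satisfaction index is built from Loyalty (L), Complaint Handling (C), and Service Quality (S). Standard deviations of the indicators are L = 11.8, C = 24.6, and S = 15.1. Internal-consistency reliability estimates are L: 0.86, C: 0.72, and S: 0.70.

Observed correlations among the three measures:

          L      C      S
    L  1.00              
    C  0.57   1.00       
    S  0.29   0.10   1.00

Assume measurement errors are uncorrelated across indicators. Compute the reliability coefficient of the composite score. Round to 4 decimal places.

0.8262

Var(L+C+S) = 11.8² + 24.6² + 15.1² + 2·[11.8·24.6·0.57 + 11.8·15.1·0.29 + 24.6·15.1·0.10] = 972.41 + 508.556 = 1480.97.
Because errors are independent across components, Cov(Tᵢ,Tⱼ) = Cov(Xᵢ,Xⱼ); the off-diagonal part of the true-score variance is the same as above.
True-score variance = [11.8²·0.86 + 24.6²·0.72 + 15.1²·0.70] + 508.556 = 715.069 + 508.556 = 1223.62.
Reliability = 1223.62 / 1480.97 = 0.8262.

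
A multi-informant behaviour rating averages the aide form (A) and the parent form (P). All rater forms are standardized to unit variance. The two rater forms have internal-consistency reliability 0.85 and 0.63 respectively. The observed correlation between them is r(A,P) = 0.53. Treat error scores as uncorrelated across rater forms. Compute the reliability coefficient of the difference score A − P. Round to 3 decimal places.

Var(A−P) = 1 + 1 − 2·0.53 = 2 − 1.06 = 0.94.
Because errors are independent across components, Cov(Tᵢ,Tⱼ) = Cov(Xᵢ,Xⱼ); the off-diagonal part of the true-score variance is the same as above.
True-score variance = [0.85 + 0.63] − 1.06 = 1.48 − 1.06 = 0.42.
Reliability = 0.42 / 0.94 = 0.447.

0.447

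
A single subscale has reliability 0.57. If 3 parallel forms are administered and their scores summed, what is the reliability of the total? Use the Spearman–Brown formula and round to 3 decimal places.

ρ_k = kρ / (1 + (k−1)ρ) = 3·0.57 / (1 + 2·0.57) = 1.710 / 2.140 = 0.799.

0.799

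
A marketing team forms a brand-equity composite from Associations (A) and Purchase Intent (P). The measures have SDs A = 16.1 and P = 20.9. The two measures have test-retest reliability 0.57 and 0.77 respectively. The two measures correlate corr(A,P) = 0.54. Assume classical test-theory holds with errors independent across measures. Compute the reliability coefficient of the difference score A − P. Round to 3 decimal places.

Var(A−P) = 16.1² + 20.9² − 2·16.1·20.9·0.54 = 696.02 − 363.409 = 332.611.
Under uncorrelated errors the observed covariances equal the true-score covariances, so only the own-variance terms attenuate.
True-score variance = [16.1²·0.57 + 20.9²·0.77] − 363.409 = 484.093 − 363.409 = 120.684.
Reliability = 120.684 / 332.611 = 0.363.

0.363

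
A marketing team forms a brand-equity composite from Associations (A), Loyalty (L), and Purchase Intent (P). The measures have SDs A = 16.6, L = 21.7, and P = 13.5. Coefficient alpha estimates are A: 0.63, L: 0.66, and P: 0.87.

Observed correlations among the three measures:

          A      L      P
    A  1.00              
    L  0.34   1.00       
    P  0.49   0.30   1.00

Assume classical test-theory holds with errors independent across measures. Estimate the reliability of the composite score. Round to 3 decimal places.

Var(A+L+P) = 16.6² + 21.7² + 13.5² + 2·[16.6·21.7·0.34 + 16.6·13.5·0.49 + 21.7·13.5·0.30] = 928.7 + 640.338 = 1569.04.
Because errors are independent across components, Cov(Tᵢ,Tⱼ) = Cov(Xᵢ,Xⱼ); the off-diagonal part of the true-score variance is the same as above.
True-score variance = [16.6²·0.63 + 21.7²·0.66 + 13.5²·0.87] + 640.338 = 642.948 + 640.338 = 1283.29.
Reliability = 1283.29 / 1569.04 = 0.818.

0.818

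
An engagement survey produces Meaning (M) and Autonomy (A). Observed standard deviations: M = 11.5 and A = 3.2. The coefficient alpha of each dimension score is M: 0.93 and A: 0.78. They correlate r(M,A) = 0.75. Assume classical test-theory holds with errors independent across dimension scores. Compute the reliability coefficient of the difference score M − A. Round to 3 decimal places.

0.868

Var(M−A) = 11.5² + 3.2² − 2·11.5·3.2·0.75 = 142.49 − 55.2 = 87.29.
Because errors are independent across components, Cov(Tᵢ,Tⱼ) = Cov(Xᵢ,Xⱼ); the off-diagonal part of the true-score variance is the same as above.
True-score variance = [11.5²·0.93 + 3.2²·0.78] − 55.2 = 130.98 − 55.2 = 75.7797.
Reliability = 75.7797 / 87.29 = 0.868.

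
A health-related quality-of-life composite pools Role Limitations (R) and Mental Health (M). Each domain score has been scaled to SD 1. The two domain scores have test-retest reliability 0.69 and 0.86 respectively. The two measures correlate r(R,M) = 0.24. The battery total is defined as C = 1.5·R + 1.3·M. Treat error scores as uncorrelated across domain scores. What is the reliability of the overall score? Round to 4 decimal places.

Var(C) = 1.5² + 1.3² + 2·[1.95·0.24] = 3.94 + 0.936 = 4.876.
With uncorrelated errors the cross-covariances are all true-score covariance, so they carry over unchanged; only the diagonal terms shrink to ρᵢσᵢ².
True-score variance = [1.5²·0.69 + 1.3²·0.86] + 0.936 = 3.0059 + 0.936 = 3.9419.
Reliability = 3.9419 / 4.876 = 0.8084.

0.8084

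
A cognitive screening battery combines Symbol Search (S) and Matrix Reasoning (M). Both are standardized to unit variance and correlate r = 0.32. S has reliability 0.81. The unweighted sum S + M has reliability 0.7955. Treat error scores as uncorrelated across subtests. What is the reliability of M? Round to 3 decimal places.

Var(S+M) = 2 + 2·0.32 = 2.640.
True-score variance = ρ_S + ρ_M + 2·0.32, so 0.7955 = (0.81 + ρ_M + 0.64) / 2.640.
ρ_M = 0.7955·2.640 − 0.81 − 0.64 = 0.650.

0.650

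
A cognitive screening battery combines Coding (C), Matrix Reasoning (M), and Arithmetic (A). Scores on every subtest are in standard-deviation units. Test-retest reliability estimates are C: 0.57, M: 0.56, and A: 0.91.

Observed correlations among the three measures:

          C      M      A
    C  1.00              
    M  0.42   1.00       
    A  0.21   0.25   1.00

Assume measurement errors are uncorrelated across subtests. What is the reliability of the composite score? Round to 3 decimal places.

0.798

Var(C+M+A) = 3 + 2·[0.42 + 0.21 + 0.25] = 3 + 1.76 = 4.76.
With uncorrelated errors the cross-covariances are all true-score covariance, so they carry over unchanged; only the diagonal terms shrink to ρᵢσᵢ².
True-score variance = [0.57 + 0.56 + 0.91] + 1.76 = 2.04 + 1.76 = 3.8.
Reliability = 3.8 / 4.76 = 0.798.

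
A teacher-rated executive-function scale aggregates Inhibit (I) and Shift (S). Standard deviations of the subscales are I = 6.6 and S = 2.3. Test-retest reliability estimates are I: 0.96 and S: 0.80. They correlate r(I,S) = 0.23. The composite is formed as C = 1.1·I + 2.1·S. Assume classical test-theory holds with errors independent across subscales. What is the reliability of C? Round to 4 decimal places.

Var(C) = 1.1²·6.6² + 2.1²·2.3² + 2·[2.31·6.6·2.3·0.23] = 76.0365 + 16.1303 = 92.1668.
With uncorrelated errors the cross-covariances are all true-score covariance, so they carry over unchanged; only the diagonal terms shrink to ρᵢσᵢ².
True-score variance = [1.1²·6.6²·0.96 + 2.1²·2.3²·0.80] + 16.1303 = 69.2624 + 16.1303 = 85.3927.
Reliability = 85.3927 / 92.1668 = 0.9265.

0.9265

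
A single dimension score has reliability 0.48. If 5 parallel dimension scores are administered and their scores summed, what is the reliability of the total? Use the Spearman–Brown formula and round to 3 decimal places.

ρ_k = kρ / (1 + (k−1)ρ) = 5·0.48 / (1 + 4·0.48) = 2.400 / 2.920 = 0.822.

0.822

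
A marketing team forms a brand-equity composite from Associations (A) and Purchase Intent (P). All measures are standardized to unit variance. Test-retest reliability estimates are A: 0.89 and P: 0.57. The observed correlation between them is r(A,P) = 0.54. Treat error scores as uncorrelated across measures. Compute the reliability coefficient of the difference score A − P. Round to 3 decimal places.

0.413

Var(A−P) = 1 + 1 − 2·0.54 = 2 − 1.08 = 0.92.
Under uncorrelated errors the observed covariances equal the true-score covariances, so only the own-variance terms attenuate.
True-score variance = [0.89 + 0.57] − 1.08 = 1.46 − 1.08 = 0.38.
Reliability = 0.38 / 0.92 = 0.413.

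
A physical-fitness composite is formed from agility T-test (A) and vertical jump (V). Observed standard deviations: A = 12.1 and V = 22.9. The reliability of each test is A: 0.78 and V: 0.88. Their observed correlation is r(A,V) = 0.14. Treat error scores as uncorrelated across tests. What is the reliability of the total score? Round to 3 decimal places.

0.873

Var(A+V) = 12.1² + 22.9² + 2·[12.1·22.9·0.14] = 670.82 + 77.5852 = 748.405.
With uncorrelated errors the cross-covariances are all true-score covariance, so they carry over unchanged; only the diagonal terms shrink to ρᵢσᵢ².
True-score variance = [12.1²·0.78 + 22.9²·0.88] + 77.5852 = 575.681 + 77.5852 = 653.266.
Reliability = 653.266 / 748.405 = 0.873.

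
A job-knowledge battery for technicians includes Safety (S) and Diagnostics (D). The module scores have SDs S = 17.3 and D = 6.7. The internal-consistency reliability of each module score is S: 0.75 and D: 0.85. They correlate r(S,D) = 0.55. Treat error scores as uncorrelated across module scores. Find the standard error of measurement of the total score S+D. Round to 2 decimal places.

Var(total) = 344.18 + 127.501 = 471.681.
True-score variance = 262.624 + 127.501 = 390.125, so reliability = 0.8271.
Error variance = 471.681 − 390.125 = 81.556; SEM = √81.556 = 9.03.

9.03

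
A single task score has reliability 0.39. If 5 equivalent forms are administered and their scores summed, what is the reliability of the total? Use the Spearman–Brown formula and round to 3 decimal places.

ρ_k = kρ / (1 + (k−1)ρ) = 5·0.39 / (1 + 4·0.39) = 1.950 / 2.560 = 0.762.

0.762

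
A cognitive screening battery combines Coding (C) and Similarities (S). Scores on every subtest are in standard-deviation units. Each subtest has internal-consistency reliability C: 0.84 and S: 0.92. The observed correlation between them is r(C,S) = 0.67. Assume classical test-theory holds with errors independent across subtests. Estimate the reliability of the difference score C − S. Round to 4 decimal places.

0.6364

Var(C−S) = 1 + 1 − 2·0.67 = 2 − 1.34 = 0.66.
Under uncorrelated errors the observed covariances equal the true-score covariances, so only the own-variance terms attenuate.
True-score variance = [0.84 + 0.92] − 1.34 = 1.76 − 1.34 = 0.42.
Reliability = 0.42 / 0.66 = 0.6364.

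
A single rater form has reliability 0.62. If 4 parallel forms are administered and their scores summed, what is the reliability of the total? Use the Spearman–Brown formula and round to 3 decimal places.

0.867

ρ_k = kρ / (1 + (k−1)ρ) = 4·0.62 / (1 + 3·0.62) = 2.480 / 2.860 = 0.867.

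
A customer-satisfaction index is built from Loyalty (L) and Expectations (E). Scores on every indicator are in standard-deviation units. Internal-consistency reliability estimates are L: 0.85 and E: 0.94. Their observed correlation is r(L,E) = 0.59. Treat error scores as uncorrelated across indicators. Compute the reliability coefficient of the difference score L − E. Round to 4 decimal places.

Var(L−E) = 1 + 1 − 2·0.59 = 2 − 1.18 = 0.82.
Because errors are independent across components, Cov(Tᵢ,Tⱼ) = Cov(Xᵢ,Xⱼ); the off-diagonal part of the true-score variance is the same as above.
True-score variance = [0.85 + 0.94] − 1.18 = 1.79 − 1.18 = 0.61.
Reliability = 0.61 / 0.82 = 0.7439.

0.7439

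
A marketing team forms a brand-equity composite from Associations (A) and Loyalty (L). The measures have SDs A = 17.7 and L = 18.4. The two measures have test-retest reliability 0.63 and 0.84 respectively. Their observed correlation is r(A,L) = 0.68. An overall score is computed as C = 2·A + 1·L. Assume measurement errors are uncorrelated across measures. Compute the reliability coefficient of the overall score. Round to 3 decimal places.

Var(C) = 2²·17.7² + 18.4² + 2·[2·17.7·18.4·0.68] = 1591.72 + 885.85 = 2477.57.
Under uncorrelated errors the observed covariances equal the true-score covariances, so only the own-variance terms attenuate.
True-score variance = [2²·17.7²·0.63 + 18.4²·0.84] + 885.85 = 1073.88 + 885.85 = 1959.73.
Reliability = 1959.73 / 2477.57 = 0.791.

0.791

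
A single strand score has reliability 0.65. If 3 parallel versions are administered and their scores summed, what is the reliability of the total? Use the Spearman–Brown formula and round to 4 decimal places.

ρ_k = kρ / (1 + (k−1)ρ) = 3·0.65 / (1 + 2·0.65) = 1.950 / 2.300 = 0.8478.

0.8478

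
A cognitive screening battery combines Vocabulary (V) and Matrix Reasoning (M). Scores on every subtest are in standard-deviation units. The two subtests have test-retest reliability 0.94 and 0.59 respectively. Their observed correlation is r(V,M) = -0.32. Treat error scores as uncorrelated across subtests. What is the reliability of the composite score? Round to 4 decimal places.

Var(V+M) = 2 + 2·[(-0.32)] = 2 − 0.64 = 1.36.
Under uncorrelated errors the observed covariances equal the true-score covariances, so only the own-variance terms attenuate.
True-score variance = [0.94 + 0.59] − 0.64 = 1.53 − 0.64 = 0.89.
Reliability = 0.89 / 1.36 = 0.6544.

0.6544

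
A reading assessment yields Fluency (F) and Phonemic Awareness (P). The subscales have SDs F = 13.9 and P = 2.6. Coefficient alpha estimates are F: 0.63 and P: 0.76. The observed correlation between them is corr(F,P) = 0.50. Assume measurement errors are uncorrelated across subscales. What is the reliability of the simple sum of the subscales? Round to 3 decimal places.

0.690

Var(F+P) = 13.9² + 2.6² + 2·[13.9·2.6·0.50] = 199.97 + 36.14 = 236.11.
With uncorrelated errors the cross-covariances are all true-score covariance, so they carry over unchanged; only the diagonal terms shrink to ρᵢσᵢ².
True-score variance = [13.9²·0.63 + 2.6²·0.76] + 36.14 = 126.86 + 36.14 = 163.
Reliability = 163 / 236.11 = 0.690.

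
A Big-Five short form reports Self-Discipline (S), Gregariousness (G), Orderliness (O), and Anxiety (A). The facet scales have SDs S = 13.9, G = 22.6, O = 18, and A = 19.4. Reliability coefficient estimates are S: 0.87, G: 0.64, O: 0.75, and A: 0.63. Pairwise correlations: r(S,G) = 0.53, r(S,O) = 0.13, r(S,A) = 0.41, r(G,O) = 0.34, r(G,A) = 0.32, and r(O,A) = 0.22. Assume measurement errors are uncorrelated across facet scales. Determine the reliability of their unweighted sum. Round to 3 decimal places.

0.843

Var(S+G+O+A) = 13.9² + 22.6² + 18² + 19.4² + 2·[13.9·22.6·0.53 + 13.9·18·0.13 + 13.9·19.4·0.41 + 22.6·18·0.34 + 22.6·19.4·0.32 + 18·19.4·0.22] = 1404.33 + 1330.04 = 2734.37.
With uncorrelated errors the cross-covariances are all true-score covariance, so they carry over unchanged; only the diagonal terms shrink to ρᵢσᵢ².
True-score variance = [13.9²·0.87 + 22.6²·0.64 + 18²·0.75 + 19.4²·0.63] + 1330.04 = 975.086 + 1330.04 = 2305.12.
Reliability = 2305.12 / 2734.37 = 0.843.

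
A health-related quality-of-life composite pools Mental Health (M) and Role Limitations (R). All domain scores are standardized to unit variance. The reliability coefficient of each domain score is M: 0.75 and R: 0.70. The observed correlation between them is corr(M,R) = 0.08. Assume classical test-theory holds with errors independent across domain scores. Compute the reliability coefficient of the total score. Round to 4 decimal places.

0.7454

Var(M+R) = 2 + 2·[0.08] = 2 + 0.16 = 2.16.
Under uncorrelated errors the observed covariances equal the true-score covariances, so only the own-variance terms attenuate.
True-score variance = [0.75 + 0.70] + 0.16 = 1.45 + 0.16 = 1.61.
Reliability = 1.61 / 2.16 = 0.7454.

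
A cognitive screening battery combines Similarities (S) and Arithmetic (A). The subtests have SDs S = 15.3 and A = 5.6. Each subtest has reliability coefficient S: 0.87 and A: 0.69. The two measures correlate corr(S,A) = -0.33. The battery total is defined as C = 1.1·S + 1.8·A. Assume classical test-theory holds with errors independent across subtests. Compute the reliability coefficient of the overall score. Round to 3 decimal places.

Var(C) = 1.1²·15.3² + 1.8²·5.6² + 2·[1.98·15.3·5.6·(-0.33)] = 384.855 − 111.967 = 272.889.
With uncorrelated errors the cross-covariances are all true-score covariance, so they carry over unchanged; only the diagonal terms shrink to ρᵢσᵢ².
True-score variance = [1.1²·15.3²·0.87 + 1.8²·5.6²·0.69] − 111.967 = 316.535 − 111.967 = 204.568.
Reliability = 204.568 / 272.889 = 0.750.

0.750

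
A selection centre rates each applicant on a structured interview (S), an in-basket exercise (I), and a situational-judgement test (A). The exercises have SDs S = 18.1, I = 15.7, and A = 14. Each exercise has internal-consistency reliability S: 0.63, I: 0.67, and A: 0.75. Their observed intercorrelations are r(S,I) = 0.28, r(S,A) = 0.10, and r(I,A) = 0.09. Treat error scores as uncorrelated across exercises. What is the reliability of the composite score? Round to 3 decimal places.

0.753

Var(S+I+A) = 18.1² + 15.7² + 14² + 2·[18.1·15.7·0.28 + 18.1·14·0.10 + 15.7·14·0.09] = 770.1 + 249.379 = 1019.48.
Under uncorrelated errors the observed covariances equal the true-score covariances, so only the own-variance terms attenuate.
True-score variance = [18.1²·0.63 + 15.7²·0.67 + 14²·0.75] + 249.379 = 518.543 + 249.379 = 767.922.
Reliability = 767.922 / 1019.48 = 0.753.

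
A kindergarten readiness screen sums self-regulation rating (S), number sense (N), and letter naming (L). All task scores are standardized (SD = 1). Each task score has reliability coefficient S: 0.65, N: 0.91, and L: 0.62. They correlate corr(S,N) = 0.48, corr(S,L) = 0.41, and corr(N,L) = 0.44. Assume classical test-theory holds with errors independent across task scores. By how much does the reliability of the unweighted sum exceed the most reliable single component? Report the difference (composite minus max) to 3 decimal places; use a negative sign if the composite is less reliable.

-0.055

Var(sum) = 3 + 2.66 = 5.66; true-score variance = 2.18 + 2.66 = 4.84; composite reliability = 0.8551.
Max component reliability = 0.9100.
Difference = 0.8551 − 0.9100 = -0.055.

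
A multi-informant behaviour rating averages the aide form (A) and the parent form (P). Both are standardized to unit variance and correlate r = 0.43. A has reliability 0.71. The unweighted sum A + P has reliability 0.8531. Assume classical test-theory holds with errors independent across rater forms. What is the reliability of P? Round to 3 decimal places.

0.870

Var(A+P) = 2 + 2·0.43 = 2.860.
True-score variance = ρ_A + ρ_P + 2·0.43, so 0.8531 = (0.71 + ρ_P + 0.86) / 2.860.
ρ_P = 0.8531·2.860 − 0.71 − 0.86 = 0.870.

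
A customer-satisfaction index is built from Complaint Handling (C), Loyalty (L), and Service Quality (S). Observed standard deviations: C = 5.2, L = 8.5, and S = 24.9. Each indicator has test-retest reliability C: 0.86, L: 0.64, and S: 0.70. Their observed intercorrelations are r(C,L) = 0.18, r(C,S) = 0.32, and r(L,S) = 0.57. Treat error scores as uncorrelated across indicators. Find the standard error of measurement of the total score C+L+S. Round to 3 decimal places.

Var(total) = 719.3 + 340.06 = 1059.36.
True-score variance = 503.501 + 340.06 = 843.562, so reliability = 0.7963.
Error variance = 1059.36 − 843.562 = 215.799; SEM = √215.799 = 14.690.

14.690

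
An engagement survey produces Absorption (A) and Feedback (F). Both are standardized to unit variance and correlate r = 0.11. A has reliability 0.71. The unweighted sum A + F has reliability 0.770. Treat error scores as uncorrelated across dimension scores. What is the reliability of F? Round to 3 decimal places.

0.779

Var(A+F) = 2 + 2·0.11 = 2.220.
True-score variance = ρ_A + ρ_F + 2·0.11, so 0.770 = (0.71 + ρ_F + 0.22) / 2.220.
ρ_F = 0.770·2.220 − 0.71 − 0.22 = 0.779.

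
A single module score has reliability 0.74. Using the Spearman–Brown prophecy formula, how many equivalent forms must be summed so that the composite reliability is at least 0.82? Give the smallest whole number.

2

k ≥ ρ*(1−ρ₁)/(ρ₁(1−ρ*)) = 0.82·0.26 / (0.74·0.18) = 1.601.
Smallest integer k = 2.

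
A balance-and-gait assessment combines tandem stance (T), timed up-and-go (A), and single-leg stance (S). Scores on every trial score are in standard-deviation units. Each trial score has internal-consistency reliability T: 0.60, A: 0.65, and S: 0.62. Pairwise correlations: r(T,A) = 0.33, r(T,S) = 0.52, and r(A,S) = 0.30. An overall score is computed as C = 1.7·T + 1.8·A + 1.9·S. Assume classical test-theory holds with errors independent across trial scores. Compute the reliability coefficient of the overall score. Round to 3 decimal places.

Var(C) = 1.7² + 1.8² + 1.9² + 2·[3.06·0.33 + 3.23·0.52 + 3.42·0.30] = 9.74 + 7.4308 = 17.1708.
With uncorrelated errors the cross-covariances are all true-score covariance, so they carry over unchanged; only the diagonal terms shrink to ρᵢσᵢ².
True-score variance = [1.7²·0.60 + 1.8²·0.65 + 1.9²·0.62] + 7.4308 = 6.0782 + 7.4308 = 13.509.
Reliability = 13.509 / 17.1708 = 0.787.

0.787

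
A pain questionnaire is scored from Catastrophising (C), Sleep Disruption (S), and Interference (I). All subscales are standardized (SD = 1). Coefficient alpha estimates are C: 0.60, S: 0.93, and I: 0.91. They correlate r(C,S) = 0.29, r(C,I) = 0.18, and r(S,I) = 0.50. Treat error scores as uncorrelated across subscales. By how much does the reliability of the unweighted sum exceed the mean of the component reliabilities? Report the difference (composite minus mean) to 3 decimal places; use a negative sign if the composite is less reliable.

Var(sum) = 3 + 1.94 = 4.94; true-score variance = 2.44 + 1.94 = 4.38; composite reliability = 0.8866.
Mean component reliability = 0.8133.
Difference = 0.8866 − 0.8133 = 0.073.

0.073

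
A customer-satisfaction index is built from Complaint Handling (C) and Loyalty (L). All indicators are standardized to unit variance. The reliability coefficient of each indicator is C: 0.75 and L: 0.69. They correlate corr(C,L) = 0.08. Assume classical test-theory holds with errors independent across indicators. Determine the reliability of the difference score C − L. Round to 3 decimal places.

Var(C−L) = 1 + 1 − 2·0.08 = 2 − 0.16 = 1.84.
Because errors are independent across components, Cov(Tᵢ,Tⱼ) = Cov(Xᵢ,Xⱼ); the off-diagonal part of the true-score variance is the same as above.
True-score variance = [0.75 + 0.69] − 0.16 = 1.44 − 0.16 = 1.28.
Reliability = 1.28 / 1.84 = 0.696.

0.696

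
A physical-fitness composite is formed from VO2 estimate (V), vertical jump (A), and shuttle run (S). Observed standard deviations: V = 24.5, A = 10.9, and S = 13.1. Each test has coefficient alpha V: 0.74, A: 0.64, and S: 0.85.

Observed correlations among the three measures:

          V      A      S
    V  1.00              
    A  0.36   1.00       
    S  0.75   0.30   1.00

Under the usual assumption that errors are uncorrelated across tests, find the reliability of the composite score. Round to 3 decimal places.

Var(V+A+S) = 24.5² + 10.9² + 13.1² + 2·[24.5·10.9·0.36 + 24.5·13.1·0.75 + 10.9·13.1·0.30] = 890.67 + 759.375 = 1650.05.
Under uncorrelated errors the observed covariances equal the true-score covariances, so only the own-variance terms attenuate.
True-score variance = [24.5²·0.74 + 10.9²·0.64 + 13.1²·0.85] + 759.375 = 666.092 + 759.375 = 1425.47.
Reliability = 1425.47 / 1650.05 = 0.864.

0.864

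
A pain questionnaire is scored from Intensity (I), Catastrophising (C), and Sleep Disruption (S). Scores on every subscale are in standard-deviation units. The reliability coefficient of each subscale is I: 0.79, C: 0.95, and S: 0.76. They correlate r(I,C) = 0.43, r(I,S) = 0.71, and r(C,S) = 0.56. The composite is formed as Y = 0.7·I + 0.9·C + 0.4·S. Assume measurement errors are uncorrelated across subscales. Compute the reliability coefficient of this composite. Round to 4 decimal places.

0.9351

Var(Y) = 0.7² + 0.9² + 0.4² + 2·[0.63·0.43 + 0.28·0.71 + 0.36·0.56] = 1.46 + 1.3426 = 2.8026.
Under uncorrelated errors the observed covariances equal the true-score covariances, so only the own-variance terms attenuate.
True-score variance = [0.7²·0.79 + 0.9²·0.95 + 0.4²·0.76] + 1.3426 = 1.2782 + 1.3426 = 2.6208.
Reliability = 2.6208 / 2.8026 = 0.9351.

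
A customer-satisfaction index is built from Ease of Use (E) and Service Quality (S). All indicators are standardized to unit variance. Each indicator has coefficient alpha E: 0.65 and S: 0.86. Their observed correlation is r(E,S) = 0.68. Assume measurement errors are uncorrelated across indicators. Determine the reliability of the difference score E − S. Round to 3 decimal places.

0.234

Var(E−S) = 1 + 1 − 2·0.68 = 2 − 1.36 = 0.64.
Under uncorrelated errors the observed covariances equal the true-score covariances, so only the own-variance terms attenuate.
True-score variance = [0.65 + 0.86] − 1.36 = 1.51 − 1.36 = 0.15.
Reliability = 0.15 / 0.64 = 0.234.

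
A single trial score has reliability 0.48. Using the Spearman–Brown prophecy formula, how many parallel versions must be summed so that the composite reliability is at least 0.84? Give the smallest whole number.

6

k ≥ ρ*(1−ρ₁)/(ρ₁(1−ρ*)) = 0.84·0.52 / (0.48·0.16) = 5.688.
Smallest integer k = 6.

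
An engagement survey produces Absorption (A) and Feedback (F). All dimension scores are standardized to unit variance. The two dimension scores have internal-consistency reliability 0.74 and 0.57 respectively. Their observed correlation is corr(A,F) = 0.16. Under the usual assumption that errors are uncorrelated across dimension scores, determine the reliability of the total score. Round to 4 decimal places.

0.7026

Var(A+F) = 2 + 2·[0.16] = 2 + 0.32 = 2.32.
With uncorrelated errors the cross-covariances are all true-score covariance, so they carry over unchanged; only the diagonal terms shrink to ρᵢσᵢ².
True-score variance = [0.74 + 0.57] + 0.32 = 1.31 + 0.32 = 1.63.
Reliability = 1.63 / 2.32 = 0.7026.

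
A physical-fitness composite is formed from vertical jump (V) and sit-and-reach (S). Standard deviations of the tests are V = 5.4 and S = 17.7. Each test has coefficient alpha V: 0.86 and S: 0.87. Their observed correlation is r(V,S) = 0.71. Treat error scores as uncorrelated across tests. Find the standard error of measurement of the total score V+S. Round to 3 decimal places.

6.694

Var(total) = 342.45 + 135.724 = 478.174.
True-score variance = 297.64 + 135.724 = 433.364, so reliability = 0.9063.
Error variance = 478.174 − 433.364 = 44.8101; SEM = √44.8101 = 6.694.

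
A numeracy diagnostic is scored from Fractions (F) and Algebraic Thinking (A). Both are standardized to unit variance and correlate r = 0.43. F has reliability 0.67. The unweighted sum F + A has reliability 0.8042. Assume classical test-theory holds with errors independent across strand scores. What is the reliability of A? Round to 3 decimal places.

0.770

Var(F+A) = 2 + 2·0.43 = 2.860.
True-score variance = ρ_F + ρ_A + 2·0.43, so 0.8042 = (0.67 + ρ_A + 0.86) / 2.860.
ρ_A = 0.8042·2.860 − 0.67 − 0.86 = 0.770.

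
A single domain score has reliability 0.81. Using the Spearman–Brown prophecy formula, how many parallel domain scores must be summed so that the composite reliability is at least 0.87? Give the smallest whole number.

k ≥ ρ*(1−ρ₁)/(ρ₁(1−ρ*)) = 0.87·0.19 / (0.81·0.13) = 1.570.
Smallest integer k = 2.

2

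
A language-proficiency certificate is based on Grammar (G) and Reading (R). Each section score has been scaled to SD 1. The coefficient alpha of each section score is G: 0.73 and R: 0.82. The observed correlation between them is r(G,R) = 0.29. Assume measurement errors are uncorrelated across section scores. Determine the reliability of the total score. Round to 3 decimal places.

Var(G+R) = 2 + 2·[0.29] = 2 + 0.58 = 2.58.
Under uncorrelated errors the observed covariances equal the true-score covariances, so only the own-variance terms attenuate.
True-score variance = [0.73 + 0.82] + 0.58 = 1.55 + 0.58 = 2.13.
Reliability = 2.13 / 2.58 = 0.826.

0.826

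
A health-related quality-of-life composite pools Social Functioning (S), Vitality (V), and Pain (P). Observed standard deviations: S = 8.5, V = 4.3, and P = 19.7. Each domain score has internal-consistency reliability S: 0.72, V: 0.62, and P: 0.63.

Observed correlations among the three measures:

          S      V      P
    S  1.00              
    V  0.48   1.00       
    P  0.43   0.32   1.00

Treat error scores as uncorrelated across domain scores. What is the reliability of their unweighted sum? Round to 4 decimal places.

Var(S+V+P) = 8.5² + 4.3² + 19.7² + 2·[8.5·4.3·0.48 + 8.5·19.7·0.43 + 4.3·19.7·0.32] = 478.83 + 233.309 = 712.139.
With uncorrelated errors the cross-covariances are all true-score covariance, so they carry over unchanged; only the diagonal terms shrink to ρᵢσᵢ².
True-score variance = [8.5²·0.72 + 4.3²·0.62 + 19.7²·0.63] + 233.309 = 307.98 + 233.309 = 541.29.
Reliability = 541.29 / 712.139 = 0.7601.

0.7601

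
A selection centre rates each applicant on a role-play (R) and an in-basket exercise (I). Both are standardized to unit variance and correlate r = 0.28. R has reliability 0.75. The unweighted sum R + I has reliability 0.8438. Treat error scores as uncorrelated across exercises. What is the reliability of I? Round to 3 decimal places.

0.850

Var(R+I) = 2 + 2·0.28 = 2.560.
True-score variance = ρ_R + ρ_I + 2·0.28, so 0.8438 = (0.75 + ρ_I + 0.56) / 2.560.
ρ_I = 0.8438·2.560 − 0.75 − 0.56 = 0.850.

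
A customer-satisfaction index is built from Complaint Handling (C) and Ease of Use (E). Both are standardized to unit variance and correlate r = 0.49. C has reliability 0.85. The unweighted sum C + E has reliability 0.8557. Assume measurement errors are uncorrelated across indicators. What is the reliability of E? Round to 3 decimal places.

Var(C+E) = 2 + 2·0.49 = 2.980.
True-score variance = ρ_C + ρ_E + 2·0.49, so 0.8557 = (0.85 + ρ_E + 0.98) / 2.980.
ρ_E = 0.8557·2.980 − 0.85 − 0.98 = 0.720.

0.720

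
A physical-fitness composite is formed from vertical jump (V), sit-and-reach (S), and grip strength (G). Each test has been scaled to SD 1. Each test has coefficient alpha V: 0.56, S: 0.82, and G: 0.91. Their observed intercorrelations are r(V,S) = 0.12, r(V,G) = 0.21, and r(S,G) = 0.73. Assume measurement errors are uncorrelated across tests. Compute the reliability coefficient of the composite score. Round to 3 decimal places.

Var(V+S+G) = 3 + 2·[0.12 + 0.21 + 0.73] = 3 + 2.12 = 5.12.
With uncorrelated errors the cross-covariances are all true-score covariance, so they carry over unchanged; only the diagonal terms shrink to ρᵢσᵢ².
True-score variance = [0.56 + 0.82 + 0.91] + 2.12 = 2.29 + 2.12 = 4.41.
Reliability = 4.41 / 5.12 = 0.861.

0.861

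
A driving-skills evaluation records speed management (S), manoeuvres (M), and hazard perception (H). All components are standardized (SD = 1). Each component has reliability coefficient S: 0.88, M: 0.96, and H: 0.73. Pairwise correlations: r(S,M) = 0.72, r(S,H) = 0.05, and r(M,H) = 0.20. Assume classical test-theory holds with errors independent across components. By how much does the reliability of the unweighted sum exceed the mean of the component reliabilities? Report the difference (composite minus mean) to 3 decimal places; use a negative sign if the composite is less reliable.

0.056

Var(sum) = 3 + 1.94 = 4.94; true-score variance = 2.57 + 1.94 = 4.51; composite reliability = 0.9130.
Mean component reliability = 0.8567.
Difference = 0.9130 − 0.8567 = 0.056.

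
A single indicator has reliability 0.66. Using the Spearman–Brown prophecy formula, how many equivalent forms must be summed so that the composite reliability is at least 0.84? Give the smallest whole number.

k ≥ ρ*(1−ρ₁)/(ρ₁(1−ρ*)) = 0.84·0.34 / (0.66·0.16) = 2.705.
Smallest integer k = 3.

3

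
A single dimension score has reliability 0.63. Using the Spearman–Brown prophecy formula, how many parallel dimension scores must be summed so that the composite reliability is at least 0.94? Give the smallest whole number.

10

k ≥ ρ*(1−ρ₁)/(ρ₁(1−ρ*)) = 0.94·0.37 / (0.63·0.06) = 9.201.
Smallest integer k = 10.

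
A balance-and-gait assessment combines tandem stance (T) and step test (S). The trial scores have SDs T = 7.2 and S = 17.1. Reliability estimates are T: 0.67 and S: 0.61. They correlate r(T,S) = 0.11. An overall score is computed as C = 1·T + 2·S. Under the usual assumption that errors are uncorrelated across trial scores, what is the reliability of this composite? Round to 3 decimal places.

Var(C) = 7.2² + 2²·17.1² + 2·[2·7.2·17.1·0.11] = 1221.48 + 54.1728 = 1275.65.
With uncorrelated errors the cross-covariances are all true-score covariance, so they carry over unchanged; only the diagonal terms shrink to ρᵢσᵢ².
True-score variance = [7.2²·0.67 + 2²·17.1²·0.61] + 54.1728 = 748.213 + 54.1728 = 802.386.
Reliability = 802.386 / 1275.65 = 0.629.

0.629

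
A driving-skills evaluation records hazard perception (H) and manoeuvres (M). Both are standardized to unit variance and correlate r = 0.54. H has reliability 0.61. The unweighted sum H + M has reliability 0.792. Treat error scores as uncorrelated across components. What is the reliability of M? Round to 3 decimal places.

Var(H+M) = 2 + 2·0.54 = 3.080.
True-score variance = ρ_H + ρ_M + 2·0.54, so 0.792 = (0.61 + ρ_M + 1.08) / 3.080.
ρ_M = 0.792·3.080 − 0.61 − 1.08 = 0.749.

0.749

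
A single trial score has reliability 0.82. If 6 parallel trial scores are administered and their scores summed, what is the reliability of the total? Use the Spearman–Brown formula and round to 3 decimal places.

0.965

ρ_k = kρ / (1 + (k−1)ρ) = 6·0.82 / (1 + 5·0.82) = 4.920 / 5.100 = 0.965.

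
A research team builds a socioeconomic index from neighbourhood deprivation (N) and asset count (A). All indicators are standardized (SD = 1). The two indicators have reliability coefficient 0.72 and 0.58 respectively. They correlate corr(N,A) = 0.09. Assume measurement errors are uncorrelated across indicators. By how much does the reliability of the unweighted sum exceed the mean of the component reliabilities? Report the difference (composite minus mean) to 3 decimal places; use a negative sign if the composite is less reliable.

Var(sum) = 2 + 0.18 = 2.18; true-score variance = 1.3 + 0.18 = 1.48; composite reliability = 0.6789.
Mean component reliability = 0.6500.
Difference = 0.6789 − 0.6500 = 0.029.

0.029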